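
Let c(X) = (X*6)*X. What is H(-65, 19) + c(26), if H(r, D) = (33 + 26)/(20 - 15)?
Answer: 20339/5 ≈ 4067.8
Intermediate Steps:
H(r, D) = 59/5
c(X) = 6*X² (c(X) = (6*X)*X = 6*X²)
H(-65, 19) + c(26) = 59/5 + 6*26² = 59/5 + 6*676 = 59/5 + 4056 = 20339/5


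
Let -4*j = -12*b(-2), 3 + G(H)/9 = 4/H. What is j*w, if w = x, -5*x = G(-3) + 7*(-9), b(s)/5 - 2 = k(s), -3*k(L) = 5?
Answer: 102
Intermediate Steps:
k(L) = -5/3 (k(L) = -⅓*5 = -5/3)
b(s) = 5/3 (b(s) = 10 + 5*(-5/3) = 10 - 25/3 = 5/3)
G(H) = -27 + 36/H (G(H) = -27 + 9*(4/H) = -27 + 36/H)
x = 102/5 (x = -((-27 + 36/(-3)) + 7*(-9))/5 = -((-27 + 36*(-⅓)) - 63)/5 = -((-27 - 12) - 63)/5 = -(-39 - 63)/5 = -⅕*(-102) = 102/5 ≈ 20.400)
w = 102/5 ≈ 20.400
j = 5 (j = -(-3)*5/3 = -¼*(-20) = 5)
j*w = 5*(102/5) = 102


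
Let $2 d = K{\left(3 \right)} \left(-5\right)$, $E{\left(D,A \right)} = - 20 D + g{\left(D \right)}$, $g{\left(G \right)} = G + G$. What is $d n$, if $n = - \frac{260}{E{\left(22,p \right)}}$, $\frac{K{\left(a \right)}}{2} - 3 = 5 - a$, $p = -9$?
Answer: $- \frac{1625}{99} \approx -16.414$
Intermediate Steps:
$K{\left(a \right)} = 16 - 2 a$ ($K{\left(a \right)} = 6 + 2 \left(5 - a\right) = 6 - \left(-10 + 2 a\right) = 16 - 2 a$)
$g{\left(G \right)} = 2 G$
$E{\left(D,A \right)} = - 18 D$ ($E{\left(D,A \right)} = - 20 D + 2 D = - 18 D$)
$d = -25$ ($d = \frac{\left(16 - 6\right) \left(-5\right)}{2} = \frac{10 \left(-5\right)}{2} = \frac{1}{2} \left(-50\right) = -25$)
$n = \frac{65}{99}$ ($n = - \frac{260}{\left(-18\right) 22} = - \frac{260}{-396} = \left(-260\right) \left(- \frac{1}{396}\right) = \frac{65}{99} \approx 0.65657$)
$d n = \left(-25\right) \frac{65}{99} = - \frac{1625}{99}$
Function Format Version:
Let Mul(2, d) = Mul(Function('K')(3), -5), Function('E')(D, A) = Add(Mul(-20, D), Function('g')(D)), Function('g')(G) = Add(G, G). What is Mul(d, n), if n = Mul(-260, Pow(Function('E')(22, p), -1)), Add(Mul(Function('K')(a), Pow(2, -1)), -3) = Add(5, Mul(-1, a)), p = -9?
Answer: Rational(-1625, 99) ≈ -16.414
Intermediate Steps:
Function('K')(a) = Add(16, Mul(-2, a)) (Function('K')(a) = Add(6, Mul(2, Add(5, Mul(-1, a)))) = Add(6, Add(10, Mul(-2, a))) = Add(16, Mul(-2, a)))
Function('g')(G) = Mul(2, G)
Function('E')(D, A) = Mul(-18, D) (Function('E')(D, A) = Add(Mul(-20, D), Mul(2, D)) = Mul(-18, D))
d = -25 (d = Mul(Rational(1, 2), Mul(Add(16, Mul(-2, 3)), -5)) = Mul(Rational(1, 2), Mul(Add(16, -6), -5)) = Mul(Rational(1, 2), Mul(10, -5)) = Mul(Rational(1, 2), -50) = -25)
n = Rational(65, 99) (n = Mul(-260, Pow(Mul(-18, 22), -1)) = Mul(-260, Pow(-396, -1)) = Mul(-260, Rational(-1, 396)) = Rational(65, 99) ≈ 0.65657)
Mul(d, n) = Mul(-25, Rational(65, 99)) = Rational(-1625, 99)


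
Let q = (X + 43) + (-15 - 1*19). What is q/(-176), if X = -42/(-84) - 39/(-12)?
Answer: -51/704 ≈ -0.072443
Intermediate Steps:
X = 15/4 (X = -42*(-1/84) - 39*(-1/12) = ½ + 13/4 = 15/4 ≈ 3.7500)
q = 51/4 (q = (15/4 + 43) + (-15 - 1*19) = 187/4 + (-15 - 19) = 187/4 - 34 = 51/4 ≈ 12.750)
q/(-176) = (51/4)/(-176) = -1/176*51/4 = -51/704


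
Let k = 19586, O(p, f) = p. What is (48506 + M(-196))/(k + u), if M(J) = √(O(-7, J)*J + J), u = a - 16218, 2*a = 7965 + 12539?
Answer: 24253/6810 + 7*√6/6810 ≈ 3.5639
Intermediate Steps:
a = 10252 (a = (7965 + 12539)/2 = (½)*20504 = 10252)
u = -5966 (u = 10252 - 16218 = -5966)
M(J) = √6*√(-J) (M(J) = √(-7*J + J) = √(-6*J) = √6*√(-J))
(48506 + M(-196))/(k + u) = (48506 + √6*√(-1*(-196)))/(19586 - 5966) = (48506 + √6*√196)/13620 = (48506 + √6*14)*(1/13620) = (48506 + 14*√6)*(1/13620) = 24253/6810 + 7*√6/6810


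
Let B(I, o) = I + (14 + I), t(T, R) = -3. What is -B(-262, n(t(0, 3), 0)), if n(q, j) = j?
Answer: 510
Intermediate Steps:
B(I, o) = 14 + 2*I
-B(-262, n(t(0, 3), 0)) = -(14 + 2*(-262)) = -(14 - 524) = -1*(-510) = 510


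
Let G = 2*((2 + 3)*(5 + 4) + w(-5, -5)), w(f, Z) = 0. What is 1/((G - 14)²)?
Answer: 1/5776 ≈ 0.00017313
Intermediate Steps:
G = 90 (G = 2*((2 + 3)*(5 + 4) + 0) = 2*(5*9 + 0) = 2*(45 + 0) = 2*45 = 90)
1/((G - 14)²) = 1/((90 - 14)²) = 1/(76²) = 1/5776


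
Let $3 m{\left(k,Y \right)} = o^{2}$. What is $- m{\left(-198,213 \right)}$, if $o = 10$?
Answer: $- \frac{100}{3} \approx -33.333$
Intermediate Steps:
$m{\left(k,Y \right)} = \frac{100}{3}$ ($m{\left(k,Y \right)} = \frac{10^{2}}{3} = \frac{1}{3} \cdot 100 = \frac{100}{3}$)
$- m{\left(-198,213 \right)} = \left(-1\right) \frac{100}{3} = - \frac{100}{3}$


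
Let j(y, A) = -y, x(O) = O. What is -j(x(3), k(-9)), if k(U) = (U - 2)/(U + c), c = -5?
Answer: 3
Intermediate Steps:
k(U) = (-2 + U)/(-5 + U) (k(U) = (U - 2)/(U - 5) = (-2 + U)/(-5 + U))
-j(x(3), k(-9)) = -(-1)*3 = -1*(-3) = 3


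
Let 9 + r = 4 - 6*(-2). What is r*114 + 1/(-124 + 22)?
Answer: 81395/102 ≈ 797.99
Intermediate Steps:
r = 7 (r = -9 + (4 - 6*(-2)) = -9 + (4 + 12) = -9 + 16 = 7)
r*114 + 1/(-124 + 22) = 7*114 + 1/(-124 + 22) = 798 + 1/(-102) = 798 - 1/102 = 81395/102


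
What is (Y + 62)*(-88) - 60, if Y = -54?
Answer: -764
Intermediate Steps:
(Y + 62)*(-88) - 60 = (-54 + 62)*(-88) - 60 = 8*(-88) - 60 = -704 - 60 = -764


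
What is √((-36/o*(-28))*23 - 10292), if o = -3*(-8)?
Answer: I*√9326 ≈ 96.571*I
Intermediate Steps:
o = 24
√((-36/o*(-28))*23 - 10292) = √((-36/24*(-28))*23 - 10292) = √((-36*1/24*(-28))*23 - 10292) = √(-3/2*(-28)*23 - 10292) = √(42*23 - 10292) = √(966 - 10292) = √(-9326) = I*√9326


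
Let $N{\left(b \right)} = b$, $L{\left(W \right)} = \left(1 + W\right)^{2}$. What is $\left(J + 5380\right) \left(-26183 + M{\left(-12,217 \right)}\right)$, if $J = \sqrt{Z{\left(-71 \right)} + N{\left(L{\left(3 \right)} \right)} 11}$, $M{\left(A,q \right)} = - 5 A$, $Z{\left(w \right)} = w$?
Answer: $-140541740 - 26123 \sqrt{105} \approx -1.4081 \cdot 10^{8}$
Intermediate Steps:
$J = \sqrt{105}$ ($J = \sqrt{-71 + \left(1 + 3\right)^{2} \cdot 11} = \sqrt{-71 + 4^{2} \cdot 11} = \sqrt{-71 + 16 \cdot 11} = \sqrt{-71 + 176} = \sqrt{105} \approx 10.247$)
$\left(J + 5380\right) \left(-26183 + M{\left(-12,217 \right)}\right) = \left(\sqrt{105} + 5380\right) \left(-26183 - -60\right) = \left(5380 + \sqrt{105}\right) \left(-26183 + 60\right) = \left(5380 + \sqrt{105}\right) \left(-26123\right) = -140541740 - 26123 \sqrt{105}$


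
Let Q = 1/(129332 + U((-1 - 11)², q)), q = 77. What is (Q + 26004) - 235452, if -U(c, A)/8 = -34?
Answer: -27145298591/129604 ≈ -2.0945e+5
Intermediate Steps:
U(c, A) = 272 (U(c, A) = -8*(-34) = 272)
Q = 1/129604 (Q = 1/(129332 + 272) = 1/129604 ≈ 7.7158e-6)
(Q + 26004) - 235452 = (1/129604 + 26004) - 235452 = 3370222417/129604 - 235452 = -27145298591/129604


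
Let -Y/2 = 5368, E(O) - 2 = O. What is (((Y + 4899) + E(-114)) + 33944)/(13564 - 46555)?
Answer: -27995/32991 ≈ -0.84857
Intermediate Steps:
E(O) = 2 + O
Y = -10736 (Y = -2*5368 = -10736)
(((Y + 4899) + E(-114)) + 33944)/(13564 - 46555) = (((-10736 + 4899) + (2 - 114)) + 33944)/(13564 - 46555) = ((-5837 - 112) + 33944)/(-32991) = (-5949 + 33944)*(-1/32991) = 27995*(-1/32991) = -27995/32991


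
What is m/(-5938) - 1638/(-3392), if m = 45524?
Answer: -36172741/5035424 ≈ -7.1837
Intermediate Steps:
m/(-5938) - 1638/(-3392) = 45524/(-5938) - 1638/(-3392) = 45524*(-1/5938) - 1638*(-1/3392) = -22762/2969 + 819/1696 = -36172741/5035424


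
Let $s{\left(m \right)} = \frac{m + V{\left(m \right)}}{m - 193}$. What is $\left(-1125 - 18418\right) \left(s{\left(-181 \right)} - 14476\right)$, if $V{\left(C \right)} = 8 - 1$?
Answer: $\frac{52901435275}{187} \approx 2.829 \cdot 10^{8}$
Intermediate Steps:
$V{\left(C \right)} = 7$
$s{\left(m \right)} = \frac{7 + m}{-193 + m}$ ($s{\left(m \right)} = \frac{m + 7}{m - 193} = \frac{7 + m}{-193 + m}$)
$\left(-1125 - 18418\right) \left(s{\left(-181 \right)} - 14476\right) = \left(-1125 - 18418\right) \left(\frac{7 - 181}{-193 - 181} - 14476\right) = - 19543 \left(\frac{1}{-374} \left(-174\right) - 14476\right) = - 19543 \left(\left(- \frac{1}{374}\right) \left(-174\right) - 14476\right) = - 19543 \left(\frac{87}{187} - 14476\right) = \left(-19543\right) \left(- \frac{2706925}{187}\right) = \frac{52901435275}{187}$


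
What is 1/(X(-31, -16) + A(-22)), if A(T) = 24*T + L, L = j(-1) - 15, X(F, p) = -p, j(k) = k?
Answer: -1/528 ≈ -0.0018939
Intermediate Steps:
L = -16 (L = -1 - 15 = -16)
A(T) = -16 + 24*T (A(T) = 24*T - 16 = -16 + 24*T)
1/(X(-31, -16) + A(-22)) = 1/(-1*(-16) + (-16 + 24*(-22))) = 1/(16 + (-16 - 528)) = 1/(16 - 544) = 1/(-528) = -1/528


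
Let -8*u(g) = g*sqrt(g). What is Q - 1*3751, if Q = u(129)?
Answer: -3751 - 129*sqrt(129)/8 ≈ -3934.1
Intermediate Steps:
u(g) = -g**(3/2)/8 (u(g) = -g*sqrt(g)/8 = -g**(3/2)/8)
Q = -129*sqrt(129)/8 ≈ -183.14
Q - 1*3751 = -129*sqrt(129)/8 - 1*3751 = -129*sqrt(129)/8 - 3751 = -3751 - 129*sqrt(129)/8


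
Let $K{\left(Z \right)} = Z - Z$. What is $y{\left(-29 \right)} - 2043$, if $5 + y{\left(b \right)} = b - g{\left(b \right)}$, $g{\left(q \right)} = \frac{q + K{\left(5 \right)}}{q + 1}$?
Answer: $- \frac{58185}{28} \approx -2078.0$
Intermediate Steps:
$K{\left(Z \right)} = 0$
$g{\left(q \right)} = \frac{q}{1 + q}$ ($g{\left(q \right)} = \frac{q + 0}{q + 1} = \frac{q}{1 + q}$)
$y{\left(b \right)} = -5 + b - \frac{b}{1 + b}$ ($y{\left(b \right)} = -5 + \left(b - \frac{b}{1 + b}\right) = -5 + b - \frac{b}{1 + b}$)
$y{\left(-29 \right)} - 2043 = \frac{\left(-1\right) \left(-29\right) + \left(1 - 29\right) \left(-5 - 29\right)}{1 - 29} - 2043 = \frac{29 - -952}{-28} - 2043 = - \frac{29 + 952}{28} - 2043 = \left(- \frac{1}{28}\right) 981 - 2043 = - \frac{981}{28} - 2043 = - \frac{58185}{28}$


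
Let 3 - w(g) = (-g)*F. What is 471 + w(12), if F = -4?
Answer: 426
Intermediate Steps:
w(g) = 3 - 4*g (w(g) = 3 - (-g)*(-4) = 3 - 4*g)
471 + w(12) = 471 + (3 - 4*12) = 471 + (3 - 48) = 471 - 45 = 426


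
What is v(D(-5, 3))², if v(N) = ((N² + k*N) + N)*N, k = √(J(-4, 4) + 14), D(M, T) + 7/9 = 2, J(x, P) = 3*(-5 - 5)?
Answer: -13118336/531441 + 2342560*I/59049 ≈ -24.684 + 39.671*I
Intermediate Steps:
J(x, P) = -30 (J(x, P) = 3*(-10) = -30)
D(M, T) = 11/9 (D(M, T) = -7/9 + 2 = 11/9)
k = 4*I (k = √(-30 + 14) = √(-16) = 4*I ≈ 4.0*I)
v(N) = N*(N + N² + 4*I*N) (v(N) = ((N² + (4*I)*N) + N)*N = ((N² + 4*I*N) + N)*N = (N + N² + 4*I*N)*N = N*(N + N² + 4*I*N))
v(D(-5, 3))² = ((11/9)²*(1 + 11/9 + 4*I))² = (121*(20/9 + 4*I)/81)² = (2420/729 + 484*I/81)²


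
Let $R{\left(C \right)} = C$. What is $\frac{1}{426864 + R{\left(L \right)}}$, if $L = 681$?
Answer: $\frac{1}{427545} \approx 2.3389 \cdot 10^{-6}$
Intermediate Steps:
$\frac{1}{426864 + R{\left(L \right)}} = \frac{1}{426864 + 681} = \frac{1}{427545}$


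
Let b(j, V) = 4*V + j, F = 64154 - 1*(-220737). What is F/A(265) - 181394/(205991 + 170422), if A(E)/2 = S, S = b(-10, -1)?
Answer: -107241755015/10539564 ≈ -10175.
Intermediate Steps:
F = 284891 (F = 64154 + 220737 = 284891)
b(j, V) = j + 4*V
S = -14 (S = -10 + 4*(-1) = -10 - 4 = -14)
A(E) = -28 (A(E) = 2*(-14) = -28)
F/A(265) - 181394/(205991 + 170422) = 284891/(-28) - 181394/(205991 + 170422) = 284891*(-1/28) - 181394/376413 = -284891/28 - 181394*1/376413 = -284891/28 - 181394/376413 = -107241755015/10539564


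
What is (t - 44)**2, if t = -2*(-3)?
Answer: 1444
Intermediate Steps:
t = 6
(t - 44)**2 = (6 - 44)**2 = (-38)**2 = 1444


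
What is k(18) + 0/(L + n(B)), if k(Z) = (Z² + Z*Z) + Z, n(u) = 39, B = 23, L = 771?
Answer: 666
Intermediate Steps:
k(Z) = Z + 2*Z² (k(Z) = (Z² + Z²) + Z = 2*Z² + Z = Z + 2*Z²)
k(18) + 0/(L + n(B)) = 18*(1 + 2*18) + 0/(771 + 39) = 18*(1 + 36) + 0/810 = 18*37 + 0*(1/810) = 666 + 0 = 666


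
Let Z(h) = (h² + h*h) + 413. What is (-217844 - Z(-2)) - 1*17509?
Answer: -235774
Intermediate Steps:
Z(h) = 413 + 2*h² (Z(h) = (h² + h²) + 413 = 2*h² + 413 = 413 + 2*h²)
(-217844 - Z(-2)) - 1*17509 = (-217844 - (413 + 2*(-2)²)) - 1*17509 = (-217844 - (413 + 2*4)) - 17509 = (-217844 - (413 + 8)) - 17509 = (-217844 - 1*421) - 17509 = (-217844 - 421) - 17509 = -218265 - 17509 = -235774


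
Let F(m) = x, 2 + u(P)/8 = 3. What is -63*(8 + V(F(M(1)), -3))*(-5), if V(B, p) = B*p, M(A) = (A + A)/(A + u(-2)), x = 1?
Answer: 1575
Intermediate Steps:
u(P) = 8 (u(P) = -16 + 8*3 = -16 + 24 = 8)
M(A) = 2*A/(8 + A) (M(A) = (A + A)/(A + 8) = (2*A)/(8 + A) = 2*A/(8 + A))
F(m) = 1
-63*(8 + V(F(M(1)), -3))*(-5) = -63*(8 + 1*(-3))*(-5) = -63*(8 - 3)*(-5) = -315*(-5) = -63*(-25) = 1575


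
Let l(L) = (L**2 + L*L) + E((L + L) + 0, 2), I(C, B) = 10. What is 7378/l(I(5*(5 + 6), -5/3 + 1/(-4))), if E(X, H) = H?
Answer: 3689/101 ≈ 36.525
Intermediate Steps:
l(L) = 2 + 2*L**2 (l(L) = (L**2 + L*L) + 2 = (L**2 + L**2) + 2 = 2*L**2 + 2 = 2 + 2*L**2)
7378/l(I(5*(5 + 6), -5/3 + 1/(-4))) = 7378/(2 + 2*10**2) = 7378/(2 + 2*100) = 7378/(2 + 200) = 7378/202 = 7378*(1/202) = 3689/101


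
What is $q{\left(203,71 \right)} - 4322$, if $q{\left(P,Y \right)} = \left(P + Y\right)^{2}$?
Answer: $70754$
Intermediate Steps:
$q{\left(203,71 \right)} - 4322 = \left(203 + 71\right)^{2} - 4322 = 274^{2} - 4322 = 75076 - 4322 = 70754$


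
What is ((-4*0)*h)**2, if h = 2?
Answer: 0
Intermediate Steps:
((-4*0)*h)**2 = (-4*0*2)**2 = (0*2)**2 = 0**2 = 0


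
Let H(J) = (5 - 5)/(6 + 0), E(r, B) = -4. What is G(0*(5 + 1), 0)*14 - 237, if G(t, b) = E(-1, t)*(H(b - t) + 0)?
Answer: -237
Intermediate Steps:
H(J) = 0 (H(J) = 0/6 = 0*(⅙) = 0)
G(t, b) = 0 (G(t, b) = -4*(0 + 0) = -4*0 = 0)
G(0*(5 + 1), 0)*14 - 237 = 0*14 - 237 = 0 - 237 = -237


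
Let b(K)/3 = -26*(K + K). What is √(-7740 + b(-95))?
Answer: 2*√1770 ≈ 84.143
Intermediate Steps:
b(K) = -156*K (b(K) = 3*(-26*(K + K)) = 3*(-52*K) = -156*K)
√(-7740 + b(-95)) = √(-7740 - 156*(-95)) = √(-7740 + 14820) = √7080 = 2*√1770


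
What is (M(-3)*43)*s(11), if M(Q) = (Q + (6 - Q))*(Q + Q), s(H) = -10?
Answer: 15480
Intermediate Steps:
M(Q) = 12*Q (M(Q) = 6*(2*Q) = 12*Q)
(M(-3)*43)*s(11) = ((12*(-3))*43)*(-10) = -36*43*(-10) = -1548*(-10) = 15480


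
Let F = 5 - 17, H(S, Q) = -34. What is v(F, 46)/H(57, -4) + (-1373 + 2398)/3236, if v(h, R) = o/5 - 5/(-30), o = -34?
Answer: 211183/412590 ≈ 0.51185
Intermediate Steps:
F = -12
v(h, R) = -199/30 (v(h, R) = -34/5 - 5/(-30) = -34*⅕ - 5*(-1/30) = -34/5 + ⅙ = -199/30)
v(F, 46)/H(57, -4) + (-1373 + 2398)/3236 = -199/30/(-34) + (-1373 + 2398)/3236 = -199/30*(-1/34) + 1025*(1/3236) = 199/1020 + 1025/3236 = 211183/412590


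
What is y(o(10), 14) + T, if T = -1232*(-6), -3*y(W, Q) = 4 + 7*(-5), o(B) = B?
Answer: 22207/3 ≈ 7402.3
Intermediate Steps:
y(W, Q) = 31/3 (y(W, Q) = -(4 + 7*(-5))/3 = -(4 - 35)/3 = -1/3*(-31) = 31/3)
T = 7392
y(o(10), 14) + T = 31/3 + 7392 = 22207/3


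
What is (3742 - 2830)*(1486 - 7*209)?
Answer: 20976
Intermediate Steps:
(3742 - 2830)*(1486 - 7*209) = 912*(1486 - 1463) = 912*23 = 20976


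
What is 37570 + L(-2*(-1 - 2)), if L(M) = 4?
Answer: 37574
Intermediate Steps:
37570 + L(-2*(-1 - 2)) = 37570 + 4 = 37574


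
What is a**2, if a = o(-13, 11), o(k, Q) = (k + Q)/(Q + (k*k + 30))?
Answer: 1/11025 ≈ 9.0703e-5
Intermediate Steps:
o(k, Q) = (Q + k)/(30 + Q + k**2) (o(k, Q) = (Q + k)/(Q + (k**2 + 30)) = (Q + k)/(Q + (30 + k**2)) = (Q + k)/(30 + Q + k**2))
a = -1/105 (a = (11 - 13)/(30 + 11 + (-13)**2) = -2/(30 + 11 + 169) = -2/210 = (1/210)*(-2) = -1/105 ≈ -0.0095238)
a**2 = (-1/105)**2 = 1/11025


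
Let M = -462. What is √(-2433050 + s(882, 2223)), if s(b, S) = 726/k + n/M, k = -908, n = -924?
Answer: 3*I*√55721142930/454 ≈ 1559.8*I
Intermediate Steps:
s(b, S) = 545/454 (s(b, S) = 726/(-908) - 924/(-462) = 726*(-1/908) - 924*(-1/462) = -363/454 + 2 = 545/454)
√(-2433050 + s(882, 2223)) = √(-2433050 + 545/454) = √(-1104604155/454) = 3*I*√55721142930/454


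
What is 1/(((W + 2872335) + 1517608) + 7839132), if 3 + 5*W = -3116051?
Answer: 5/58029321 ≈ 8.6163e-8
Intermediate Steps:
W = -3116054/5 (W = -⅗ + (⅕)*(-3116051) = -⅗ - 3116051/5 = -3116054/5 ≈ -6.2321e+5)
1/(((W + 2872335) + 1517608) + 7839132) = 1/(((-3116054/5 + 2872335) + 1517608) + 7839132) = 1/((11245621/5 + 1517608) + 7839132) = 1/(18833661/5 + 7839132) = 1/(58029321/5) = 5/58029321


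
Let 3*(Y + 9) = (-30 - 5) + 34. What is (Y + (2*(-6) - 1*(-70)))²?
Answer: 21316/9 ≈ 2368.4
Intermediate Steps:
Y = -28/3 (Y = -9 + ((-30 - 5) + 34)/3 = -9 + (-35 + 34)/3 = -9 + (⅓)*(-1) = -9 - ⅓ = -28/3 ≈ -9.3333)
(Y + (2*(-6) - 1*(-70)))² = (-28/3 + (2*(-6) - 1*(-70)))² = (-28/3 + (-12 + 70))² = (-28/3 + 58)² = (146/3)² = 21316/9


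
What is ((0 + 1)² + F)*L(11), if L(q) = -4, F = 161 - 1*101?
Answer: -244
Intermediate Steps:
F = 60 (F = 161 - 101 = 60)
((0 + 1)² + F)*L(11) = ((0 + 1)² + 60)*(-4) = (1² + 60)*(-4) = (1 + 60)*(-4) = 61*(-4) = -244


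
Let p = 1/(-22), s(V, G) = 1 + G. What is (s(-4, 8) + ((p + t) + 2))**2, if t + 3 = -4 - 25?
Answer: 214369/484 ≈ 442.91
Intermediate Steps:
p = -1/22 ≈ -0.045455
t = -32 (t = -3 + (-4 - 25) = -3 - 29 = -32)
(s(-4, 8) + ((p + t) + 2))**2 = ((1 + 8) + ((-1/22 - 32) + 2))**2 = (9 + (-705/22 + 2))**2 = (9 - 661/22)**2 = (-463/22)**2 = 214369/484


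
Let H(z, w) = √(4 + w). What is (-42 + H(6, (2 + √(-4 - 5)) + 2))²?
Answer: (42 - √(8 + 3*I))² ≈ 1530.4 - 40.809*I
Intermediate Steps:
(-42 + H(6, (2 + √(-4 - 5)) + 2))² = (-42 + √(4 + ((2 + √(-4 - 5)) + 2)))² = (-42 + √(4 + ((2 + √(-9)) + 2)))² = (-42 + √(4 + ((2 + 3*I) + 2)))² = (-42 + √(4 + (4 + 3*I)))² = (-42 + √(8 + 3*I))²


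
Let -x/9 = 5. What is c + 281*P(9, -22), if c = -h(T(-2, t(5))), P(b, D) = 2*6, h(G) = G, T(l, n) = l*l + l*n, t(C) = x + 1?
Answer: 3280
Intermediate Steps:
x = -45 (x = -9*5 = -45)
t(C) = -44 (t(C) = -45 + 1 = -44)
T(l, n) = l² + l*n
P(b, D) = 12
c = -92 (c = -(-2)*(-2 - 44) = -(-2)*(-46) = -1*92 = -92)
c + 281*P(9, -22) = -92 + 281*12 = -92 + 3372 = 3280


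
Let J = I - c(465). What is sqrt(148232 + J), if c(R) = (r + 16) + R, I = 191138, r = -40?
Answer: sqrt(338929) ≈ 582.18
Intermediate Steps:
c(R) = -24 + R (c(R) = (-40 + 16) + R = -24 + R)
J = 190697 (J = 191138 - (-24 + 465) = 191138 - 1*441 = 191138 - 441 = 190697)
sqrt(148232 + J) = sqrt(148232 + 190697) = sqrt(338929)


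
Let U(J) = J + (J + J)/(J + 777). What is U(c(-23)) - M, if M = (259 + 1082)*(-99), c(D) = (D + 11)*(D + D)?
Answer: 59057141/443 ≈ 1.3331e+5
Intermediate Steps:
c(D) = 2*D*(11 + D) (c(D) = (11 + D)*(2*D) = 2*D*(11 + D))
M = -132759 (M = 1341*(-99) = -132759)
U(J) = J + 2*J/(777 + J) (U(J) = J + (2*J)/(777 + J) = J + 2*J/(777 + J))
U(c(-23)) - M = (2*(-23)*(11 - 23))*(779 + 2*(-23)*(11 - 23))/(777 + 2*(-23)*(11 - 23)) - 1*(-132759) = (2*(-23)*(-12))*(779 + 2*(-23)*(-12))/(777 + 2*(-23)*(-12)) + 132759 = 552*(779 + 552)/(777 + 552) + 132759 = 552*1331/1329 + 132759 = 552*(1/1329)*1331 + 132759 = 244904/443 + 132759 = 59057141/443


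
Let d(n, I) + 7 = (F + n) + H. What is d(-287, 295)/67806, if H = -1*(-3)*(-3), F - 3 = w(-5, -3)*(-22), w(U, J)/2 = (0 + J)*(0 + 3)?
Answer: 16/11301 ≈ 0.0014158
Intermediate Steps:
w(U, J) = 6*J (w(U, J) = 2*((0 + J)*(0 + 3)) = 2*(J*3) = 2*(3*J) = 6*J)
F = 399 (F = 3 + (6*(-3))*(-22) = 3 - 18*(-22) = 3 + 396 = 399)
H = -9 (H = 3*(-3) = -9)
d(n, I) = 383 + n (d(n, I) = -7 + ((399 + n) - 9) = -7 + (390 + n) = 383 + n)
d(-287, 295)/67806 = (383 - 287)/67806 = 96*(1/67806) = 16/11301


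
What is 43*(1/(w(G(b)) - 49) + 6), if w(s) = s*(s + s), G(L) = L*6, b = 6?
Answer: 656137/2543 ≈ 258.02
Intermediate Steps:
G(L) = 6*L
w(s) = 2*s**2 (w(s) = s*(2*s) = 2*s**2)
43*(1/(w(G(b)) - 49) + 6) = 43*(1/(2*(6*6)**2 - 49) + 6) = 43*(1/(2*36**2 - 49) + 6) = 43*(1/(2*1296 - 49) + 6) = 43*(1/(2592 - 49) + 6) = 43*(1/2543 + 6) = 43*(15259/2543) = 656137/2543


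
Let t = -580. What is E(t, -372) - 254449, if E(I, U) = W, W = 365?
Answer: -254084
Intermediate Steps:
E(I, U) = 365
E(t, -372) - 254449 = 365 - 254449 = -254084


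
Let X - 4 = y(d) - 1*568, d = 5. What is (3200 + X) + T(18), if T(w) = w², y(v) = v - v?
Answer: 2960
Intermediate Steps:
y(v) = 0
X = -564 (X = 4 + (0 - 1*568) = 4 + (0 - 568) = 4 - 568 = -564)
(3200 + X) + T(18) = (3200 - 564) + 18² = 2636 + 324 = 2960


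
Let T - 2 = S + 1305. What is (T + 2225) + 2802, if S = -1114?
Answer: 5220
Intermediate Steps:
T = 193 (T = 2 + (-1114 + 1305) = 2 + 191 = 193)
(T + 2225) + 2802 = (193 + 2225) + 2802 = 2418 + 2802 = 5220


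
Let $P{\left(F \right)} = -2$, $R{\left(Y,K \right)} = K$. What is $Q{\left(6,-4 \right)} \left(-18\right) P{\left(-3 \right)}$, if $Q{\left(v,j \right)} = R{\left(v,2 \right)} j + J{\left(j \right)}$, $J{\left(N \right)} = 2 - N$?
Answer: $-72$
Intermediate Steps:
$Q{\left(v,j \right)} = 2 + j$ ($Q{\left(v,j \right)} = 2 j - \left(-2 + j\right) = 2 + j$)
$Q{\left(6,-4 \right)} \left(-18\right) P{\left(-3 \right)} = \left(2 - 4\right) \left(-18\right) \left(-2\right) = \left(-2\right) \left(-18\right) \left(-2\right) = 36 \left(-2\right) = -72$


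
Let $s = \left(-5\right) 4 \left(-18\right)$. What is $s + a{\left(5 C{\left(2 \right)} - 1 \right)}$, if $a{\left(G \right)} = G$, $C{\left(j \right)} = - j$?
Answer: $349$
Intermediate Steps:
$s = 360$ ($s = \left(-20\right) \left(-18\right) = 360$)
$s + a{\left(5 C{\left(2 \right)} - 1 \right)} = 360 + \left(5 \left(\left(-1\right) 2\right) - 1\right) = 360 + \left(5 \left(-2\right) - 1\right) = 360 - 11 = 349$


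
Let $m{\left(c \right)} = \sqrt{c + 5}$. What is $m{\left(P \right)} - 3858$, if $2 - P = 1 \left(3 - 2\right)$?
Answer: $-3858 + \sqrt{6} \approx -3855.6$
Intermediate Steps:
$P = 1$ ($P = 2 - 1 \left(3 - 2\right) = 2 - 1 \cdot 1 = 2 - 1 = 1$)
$m{\left(c \right)} = \sqrt{5 + c}$
$m{\left(P \right)} - 3858 = \sqrt{5 + 1} - 3858 = \sqrt{6} - 3858 = -3858 + \sqrt{6}$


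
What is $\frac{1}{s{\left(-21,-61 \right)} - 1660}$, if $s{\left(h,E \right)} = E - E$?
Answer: $- \frac{1}{1660} \approx -0.00060241$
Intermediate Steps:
$s{\left(h,E \right)} = 0$
$\frac{1}{s{\left(-21,-61 \right)} - 1660} = \frac{1}{0 - 1660} = \frac{1}{-1660} = - \frac{1}{1660}$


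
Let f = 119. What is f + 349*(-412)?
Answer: -143669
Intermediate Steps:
f + 349*(-412) = 119 + 349*(-412) = 119 - 143788 = -143669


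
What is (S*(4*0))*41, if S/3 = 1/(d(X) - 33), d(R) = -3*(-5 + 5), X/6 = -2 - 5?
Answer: 0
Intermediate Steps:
X = -42 (X = 6*(-2 - 5) = 6*(-7) = -42)
d(R) = 0 (d(R) = -3*0 = 0)
S = -1/11 (S = 3/(0 - 33) = 3/(-33) = 3*(-1/33) = -1/11 ≈ -0.090909)
(S*(4*0))*41 = -4*0/11*41 = -1/11*0*41 = 0*41 = 0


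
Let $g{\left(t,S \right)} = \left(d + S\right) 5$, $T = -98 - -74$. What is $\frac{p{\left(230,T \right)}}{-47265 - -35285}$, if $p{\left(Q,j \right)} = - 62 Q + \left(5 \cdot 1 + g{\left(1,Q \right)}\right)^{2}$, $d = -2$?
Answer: $- \frac{259353}{2396} \approx -108.24$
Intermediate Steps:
$T = -24$ ($T = -98 + 74 = -24$)
$g{\left(t,S \right)} = -10 + 5 S$ ($g{\left(t,S \right)} = \left(-2 + S\right) 5 = -10 + 5 S$)
$p{\left(Q,j \right)} = \left(-5 + 5 Q\right)^{2} - 62 Q$ ($p{\left(Q,j \right)} = - 62 Q + \left(5 \cdot 1 + \left(-10 + 5 Q\right)\right)^{2} = - 62 Q + \left(5 + \left(-10 + 5 Q\right)\right)^{2} = - 62 Q + \left(-5 + 5 Q\right)^{2} = \left(-5 + 5 Q\right)^{2} - 62 Q$)
$\frac{p{\left(230,T \right)}}{-47265 - -35285} = \frac{\left(-62\right) 230 + 25 \left(-1 + 230\right)^{2}}{-47265 - -35285} = \frac{-14260 + 25 \cdot 229^{2}}{-47265 + 35285} = \frac{-14260 + 25 \cdot 52441}{-11980} = \left(-14260 + 1311025\right) \left(- \frac{1}{11980}\right) = 1296765 \left(- \frac{1}{11980}\right) = - \frac{259353}{2396}$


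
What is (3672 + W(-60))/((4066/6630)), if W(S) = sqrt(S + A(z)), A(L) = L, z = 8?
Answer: 12172680/2033 + 6630*I*sqrt(13)/2033 ≈ 5987.5 + 11.758*I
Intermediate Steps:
W(S) = sqrt(8 + S) (W(S) = sqrt(S + 8) = sqrt(8 + S))
(3672 + W(-60))/((4066/6630)) = (3672 + sqrt(8 - 60))/((4066/6630)) = (3672 + sqrt(-52))/((4066*(1/6630))) = (3672 + 2*I*sqrt(13))/(2033/3315) = (3672 + 2*I*sqrt(13))*(3315/2033) = 12172680/2033 + 6630*I*sqrt(13)/2033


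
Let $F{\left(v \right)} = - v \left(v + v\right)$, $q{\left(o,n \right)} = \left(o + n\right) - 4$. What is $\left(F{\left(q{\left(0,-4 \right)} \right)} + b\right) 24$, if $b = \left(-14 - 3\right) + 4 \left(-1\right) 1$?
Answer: $-3576$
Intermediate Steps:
$q{\left(o,n \right)} = -4 + n + o$ ($q{\left(o,n \right)} = \left(n + o\right) - 4 = -4 + n + o$)
$F{\left(v \right)} = - 2 v^{2}$ ($F{\left(v \right)} = - v 2 v = - 2 v^{2}$)
$b = -21$ ($b = -17 - 4 = -21$)
$\left(F{\left(q{\left(0,-4 \right)} \right)} + b\right) 24 = \left(- 2 \left(-4 - 4 + 0\right)^{2} - 21\right) 24 = \left(- 2 \left(-8\right)^{2} - 21\right) 24 = \left(\left(-2\right) 64 - 21\right) 24 = \left(-128 - 21\right) 24 = \left(-149\right) 24 = -3576$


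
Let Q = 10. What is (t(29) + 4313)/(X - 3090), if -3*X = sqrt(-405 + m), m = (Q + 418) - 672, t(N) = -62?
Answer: -9093870/6610273 + 981*I*sqrt(649)/6610273 ≈ -1.3757 + 0.0037807*I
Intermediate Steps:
m = -244 (m = (10 + 418) - 672 = 428 - 672 = -244)
X = -I*sqrt(649)/3 (X = -sqrt(-405 - 244)/3 = -I*sqrt(649)/3 ≈ -8.4918*I)
(t(29) + 4313)/(X - 3090) = (-62 + 4313)/(-I*sqrt(649)/3 - 3090) = 4251/(-3090 - I*sqrt(649)/3)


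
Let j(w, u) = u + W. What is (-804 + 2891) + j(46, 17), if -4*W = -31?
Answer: 8447/4 ≈ 2111.8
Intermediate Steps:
W = 31/4 (W = -¼*(-31) = 31/4 ≈ 7.7500)
j(w, u) = 31/4 + u (j(w, u) = u + 31/4 = 31/4 + u)
(-804 + 2891) + j(46, 17) = (-804 + 2891) + (31/4 + 17) = 2087 + 99/4 = 8447/4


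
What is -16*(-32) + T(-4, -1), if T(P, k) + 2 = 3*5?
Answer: 525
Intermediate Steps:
T(P, k) = 13 (T(P, k) = -2 + 3*5 = -2 + 15 = 13)
-16*(-32) + T(-4, -1) = -16*(-32) + 13 = 512 + 13 = 525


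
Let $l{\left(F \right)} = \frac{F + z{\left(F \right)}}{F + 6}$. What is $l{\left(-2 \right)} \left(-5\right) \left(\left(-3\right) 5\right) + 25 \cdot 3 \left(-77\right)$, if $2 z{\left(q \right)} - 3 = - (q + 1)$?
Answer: $-5775$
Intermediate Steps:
$z{\left(q \right)} = 1 - \frac{q}{2}$ ($z{\left(q \right)} = \frac{3}{2} + \frac{\left(-1\right) \left(q + 1\right)}{2} = \frac{3}{2} + \frac{\left(-1\right) \left(1 + q\right)}{2} = \frac{3}{2} + \frac{-1 - q}{2} = \frac{3}{2} - \left(\frac{1}{2} + \frac{q}{2}\right) = 1 - \frac{q}{2}$)
$l{\left(F \right)} = \frac{1 + \frac{F}{2}}{6 + F}$ ($l{\left(F \right)} = \frac{F - \left(-1 + \frac{F}{2}\right)}{F + 6} = \frac{1 + \frac{F}{2}}{6 + F}$)
$l{\left(-2 \right)} \left(-5\right) \left(\left(-3\right) 5\right) + 25 \cdot 3 \left(-77\right) = \frac{2 - 2}{2 \left(6 - 2\right)} \left(-5\right) \left(\left(-3\right) 5\right) + 25 \cdot 3 \left(-77\right) = \frac{1}{2} \cdot \frac{1}{4} \cdot 0 \left(-5\right) \left(-15\right) + 75 \left(-77\right) = \frac{1}{2} \cdot \frac{1}{4} \cdot 0 \left(-5\right) \left(-15\right) - 5775 = 0 \left(-5\right) \left(-15\right) - 5775 = 0 \left(-15\right) - 5775 = 0 - 5775 = -5775$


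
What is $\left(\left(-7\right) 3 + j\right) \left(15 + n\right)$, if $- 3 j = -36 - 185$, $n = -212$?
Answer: $- \frac{31126}{3} \approx -10375.0$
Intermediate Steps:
$j = \frac{221}{3}$ ($j = - \frac{-36 - 185}{3} = \left(- \frac{1}{3}\right) \left(-221\right) = \frac{221}{3} \approx 73.667$)
$\left(\left(-7\right) 3 + j\right) \left(15 + n\right) = \left(\left(-7\right) 3 + \frac{221}{3}\right) \left(15 - 212\right) = \left(-21 + \frac{221}{3}\right) \left(-197\right) = \frac{158}{3} \left(-197\right) = - \frac{31126}{3}$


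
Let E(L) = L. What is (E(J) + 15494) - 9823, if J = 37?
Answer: 5708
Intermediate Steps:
(E(J) + 15494) - 9823 = (37 + 15494) - 9823 = 15531 - 9823 = 5708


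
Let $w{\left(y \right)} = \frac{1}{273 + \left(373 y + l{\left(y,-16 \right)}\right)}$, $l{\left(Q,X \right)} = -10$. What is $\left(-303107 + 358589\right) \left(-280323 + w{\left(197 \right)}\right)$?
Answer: $- \frac{573465816626451}{36872} \approx -1.5553 \cdot 10^{10}$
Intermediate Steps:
$w{\left(y \right)} = \frac{1}{263 + 373 y}$ ($w{\left(y \right)} = \frac{1}{273 + \left(373 y - 10\right)} = \frac{1}{273 + \left(-10 + 373 y\right)} = \frac{1}{263 + 373 y}$)
$\left(-303107 + 358589\right) \left(-280323 + w{\left(197 \right)}\right) = \left(-303107 + 358589\right) \left(-280323 + \frac{1}{263 + 373 \cdot 197}\right) = 55482 \left(-280323 + \frac{1}{263 + 73481}\right) = 55482 \left(-280323 + \frac{1}{73744}\right) = 55482 \left(- \frac{20672139311}{73744}\right) = - \frac{573465816626451}{36872}$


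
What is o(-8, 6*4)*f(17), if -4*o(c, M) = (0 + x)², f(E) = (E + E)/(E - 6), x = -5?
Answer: -425/22 ≈ -19.318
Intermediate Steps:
f(E) = 2*E/(-6 + E) (f(E) = (2*E)/(-6 + E) = 2*E/(-6 + E))
o(c, M) = -25/4 (o(c, M) = -(0 - 5)²/4 = -¼*(-5)² = -¼*25 = -25/4)
o(-8, 6*4)*f(17) = -25*17/(2*(-6 + 17)) = -25*17/(2*11) = -25/4*34/11 = -425/22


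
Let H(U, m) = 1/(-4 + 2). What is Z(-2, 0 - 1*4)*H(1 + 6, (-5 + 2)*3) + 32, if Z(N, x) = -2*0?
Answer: 32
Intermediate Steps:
Z(N, x) = 0
H(U, m) = -½ (H(U, m) = 1/(-2) = -½)
Z(-2, 0 - 1*4)*H(1 + 6, (-5 + 2)*3) + 32 = 0*(-½) + 32 = 0 + 32 = 32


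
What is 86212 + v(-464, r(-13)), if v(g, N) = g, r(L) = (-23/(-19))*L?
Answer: 85748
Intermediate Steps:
r(L) = 23*L/19 (r(L) = (-23*(-1/19))*L = 23*L/19)
86212 + v(-464, r(-13)) = 86212 - 464 = 85748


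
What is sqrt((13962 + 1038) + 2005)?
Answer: sqrt(17005) ≈ 130.40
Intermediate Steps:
sqrt((13962 + 1038) + 2005) = sqrt(15000 + 2005) = sqrt(17005)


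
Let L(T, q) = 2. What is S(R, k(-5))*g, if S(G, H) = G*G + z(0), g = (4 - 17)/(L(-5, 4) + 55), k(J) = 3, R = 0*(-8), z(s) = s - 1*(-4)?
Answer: -52/57 ≈ -0.91228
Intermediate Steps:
z(s) = 4 + s (z(s) = s + 4 = 4 + s)
R = 0
g = -13/57 (g = (4 - 17)/(2 + 55) = -13/57 ≈ -0.22807)
S(G, H) = 4 + G**2 (S(G, H) = G*G + (4 + 0) = G**2 + 4 = 4 + G**2)
S(R, k(-5))*g = (4 + 0**2)*(-13/57) = (4 + 0)*(-13/57) = 4*(-13/57) = -52/57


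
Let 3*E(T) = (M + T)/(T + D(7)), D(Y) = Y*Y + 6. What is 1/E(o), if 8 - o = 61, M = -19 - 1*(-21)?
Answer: -2/17 ≈ -0.11765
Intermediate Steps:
D(Y) = 6 + Y² (D(Y) = Y² + 6 = 6 + Y²)
M = 2 (M = -19 + 21 = 2)
o = -53 (o = 8 - 1*61 = 8 - 61 = -53)
E(T) = (2 + T)/(3*(55 + T)) (E(T) = ((2 + T)/(T + (6 + 7²)))/3 = ((2 + T)/(T + (6 + 49)))/3 = ((2 + T)/(T + 55))/3 = ((2 + T)/(55 + T))/3 = (2 + T)/(3*(55 + T)))
1/E(o) = 1/((2 - 53)/(3*(55 - 53))) = 1/((⅓)*(-51)/2) = 1/((⅓)*(½)*(-51)) = 1/(-17/2) = -2/17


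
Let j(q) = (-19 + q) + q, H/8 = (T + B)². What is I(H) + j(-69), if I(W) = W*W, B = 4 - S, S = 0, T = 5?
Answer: 419747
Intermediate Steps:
B = 4 (B = 4 - 1*0 = 4 + 0 = 4)
H = 648 (H = 8*(5 + 4)² = 8*9² = 8*81 = 648)
I(W) = W²
j(q) = -19 + 2*q
I(H) + j(-69) = 648² + (-19 + 2*(-69)) = 419904 + (-19 - 138) = 419904 - 157 = 419747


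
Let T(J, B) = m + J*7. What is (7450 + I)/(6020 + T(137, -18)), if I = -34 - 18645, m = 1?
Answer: -11229/6980 ≈ -1.6087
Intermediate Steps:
T(J, B) = 1 + 7*J (T(J, B) = 1 + J*7 = 1 + 7*J)
I = -18679
(7450 + I)/(6020 + T(137, -18)) = (7450 - 18679)/(6020 + (1 + 7*137)) = -11229/(6020 + (1 + 959)) = -11229/(6020 + 960) = -11229/6980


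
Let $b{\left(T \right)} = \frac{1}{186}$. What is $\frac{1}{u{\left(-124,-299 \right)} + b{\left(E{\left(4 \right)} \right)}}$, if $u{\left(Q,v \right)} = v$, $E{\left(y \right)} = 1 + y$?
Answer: $- \frac{186}{55613} \approx -0.0033445$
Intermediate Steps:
$b{\left(T \right)} = \frac{1}{186}$
$\frac{1}{u{\left(-124,-299 \right)} + b{\left(E{\left(4 \right)} \right)}} = \frac{1}{-299 + \frac{1}{186}} = \frac{1}{- \frac{55613}{186}} = - \frac{186}{55613}$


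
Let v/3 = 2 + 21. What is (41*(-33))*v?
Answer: -93357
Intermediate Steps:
v = 69 (v = 3*(2 + 21) = 3*23 = 69)
(41*(-33))*v = (41*(-33))*69 = -1353*69 = -93357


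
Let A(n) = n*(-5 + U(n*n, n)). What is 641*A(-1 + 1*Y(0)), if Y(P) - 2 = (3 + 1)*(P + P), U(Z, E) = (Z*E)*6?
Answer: 641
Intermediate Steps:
U(Z, E) = 6*E*Z (U(Z, E) = (E*Z)*6 = 6*E*Z)
Y(P) = 2 + 8*P (Y(P) = 2 + (3 + 1)*(P + P) = 2 + 4*(2*P) = 2 + 8*P)
A(n) = n*(-5 + 6*n³) (A(n) = n*(-5 + 6*n*(n*n)) = n*(-5 + 6*n*n²) = n*(-5 + 6*n³))
641*A(-1 + 1*Y(0)) = 641*((-1 + 1*(2 + 8*0))*(-5 + 6*(-1 + 1*(2 + 8*0))³)) = 641*((-1 + 1*(2 + 0))*(-5 + 6*(-1 + 1*(2 + 0))³)) = 641*((-1 + 1*2)*(-5 + 6*(-1 + 1*2)³)) = 641*((-1 + 2)*(-5 + 6*(-1 + 2)³)) = 641*(1*(-5 + 6*1³)) = 641*(1*(-5 + 6*1)) = 641*(1*(-5 + 6)) = 641*(1*1) = 641*1 = 641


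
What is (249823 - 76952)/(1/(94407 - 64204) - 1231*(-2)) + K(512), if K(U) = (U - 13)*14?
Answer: 524698694795/74359787 ≈ 7056.2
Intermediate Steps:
K(U) = -182 + 14*U (K(U) = (-13 + U)*14 = -182 + 14*U)
(249823 - 76952)/(1/(94407 - 64204) - 1231*(-2)) + K(512) = (249823 - 76952)/(1/(94407 - 64204) - 1231*(-2)) + (-182 + 14*512) = 172871/(1/30203 + 2462) + (-182 + 7168) = 172871/(1/30203 + 2462) + 6986 = 172871/(74359787/30203) + 6986 = 172871*(30203/74359787) + 6986 = 5221222813/74359787 + 6986 = 524698694795/74359787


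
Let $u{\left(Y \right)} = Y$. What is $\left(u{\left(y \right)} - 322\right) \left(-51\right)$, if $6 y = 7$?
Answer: $\frac{32725}{2} \approx 16363.0$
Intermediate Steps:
$y = \frac{7}{6}$ ($y = \frac{1}{6} \cdot 7 = \frac{7}{6} \approx 1.1667$)
$\left(u{\left(y \right)} - 322\right) \left(-51\right) = \left(\frac{7}{6} - 322\right) \left(-51\right) = \left(- \frac{1925}{6}\right) \left(-51\right) = \frac{32725}{2}$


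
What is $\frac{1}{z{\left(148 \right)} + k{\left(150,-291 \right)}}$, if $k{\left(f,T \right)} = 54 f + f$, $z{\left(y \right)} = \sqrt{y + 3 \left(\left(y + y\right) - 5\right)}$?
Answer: $\frac{8250}{68061479} - \frac{\sqrt{1021}}{68061479} \approx 0.00012074$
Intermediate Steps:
$z{\left(y \right)} = \sqrt{-15 + 7 y}$ ($z{\left(y \right)} = \sqrt{y + 3 \left(2 y - 5\right)} = \sqrt{y + 3 \left(-5 + 2 y\right)} = \sqrt{y + \left(-15 + 6 y\right)} = \sqrt{-15 + 7 y}$)
$k{\left(f,T \right)} = 55 f$
$\frac{1}{z{\left(148 \right)} + k{\left(150,-291 \right)}} = \frac{1}{\sqrt{-15 + 7 \cdot 148} + 55 \cdot 150} = \frac{1}{\sqrt{-15 + 1036} + 8250} = \frac{1}{\sqrt{1021} + 8250} = \frac{1}{8250 + \sqrt{1021}}$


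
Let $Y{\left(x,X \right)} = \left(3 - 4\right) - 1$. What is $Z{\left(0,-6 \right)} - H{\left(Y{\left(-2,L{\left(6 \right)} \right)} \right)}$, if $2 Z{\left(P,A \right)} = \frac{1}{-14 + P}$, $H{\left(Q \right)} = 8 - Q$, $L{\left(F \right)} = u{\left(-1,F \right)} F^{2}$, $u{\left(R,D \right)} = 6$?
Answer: $- \frac{281}{28} \approx -10.036$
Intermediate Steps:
$L{\left(F \right)} = 6 F^{2}$
$Y{\left(x,X \right)} = -2$ ($Y{\left(x,X \right)} = -1 - 1 = -2$)
$Z{\left(P,A \right)} = \frac{1}{2 \left(-14 + P\right)}$
$Z{\left(0,-6 \right)} - H{\left(Y{\left(-2,L{\left(6 \right)} \right)} \right)} = \frac{1}{2 \left(-14 + 0\right)} - \left(8 - -2\right) = \frac{1}{2 \left(-14\right)} - \left(8 + 2\right) = \frac{1}{2} \left(- \frac{1}{14}\right) - 10 = - \frac{1}{28} - 10 = - \frac{281}{28}$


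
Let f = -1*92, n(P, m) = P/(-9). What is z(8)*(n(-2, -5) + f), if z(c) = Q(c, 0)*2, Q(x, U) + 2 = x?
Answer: -3304/3 ≈ -1101.3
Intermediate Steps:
n(P, m) = -P/9 (n(P, m) = P*(-⅑) = -P/9)
Q(x, U) = -2 + x
f = -92
z(c) = -4 + 2*c (z(c) = (-2 + c)*2 = -4 + 2*c)
z(8)*(n(-2, -5) + f) = (-4 + 2*8)*(-⅑*(-2) - 92) = (-4 + 16)*(2/9 - 92) = 12*(-826/9) = -3304/3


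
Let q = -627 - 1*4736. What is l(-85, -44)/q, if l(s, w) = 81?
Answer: -81/5363 ≈ -0.015103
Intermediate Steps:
q = -5363 (q = -627 - 4736 = -5363)
l(-85, -44)/q = 81/(-5363) = 81*(-1/5363) = -81/5363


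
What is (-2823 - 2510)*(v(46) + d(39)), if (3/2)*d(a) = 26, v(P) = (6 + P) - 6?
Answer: -1013270/3 ≈ -3.3776e+5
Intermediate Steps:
v(P) = P
d(a) = 52/3 (d(a) = (⅔)*26 = 52/3)
(-2823 - 2510)*(v(46) + d(39)) = (-2823 - 2510)*(46 + 52/3) = -5333*190/3 = -1013270/3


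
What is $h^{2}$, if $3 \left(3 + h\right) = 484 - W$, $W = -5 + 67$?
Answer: $\frac{170569}{9} \approx 18952.0$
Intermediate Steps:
$W = 62$
$h = \frac{413}{3}$ ($h = -3 + \frac{484 - 62}{3} = -3 + \frac{1}{3} \cdot 422 = -3 + \frac{422}{3} = \frac{413}{3} \approx 137.67$)
$h^{2} = \left(\frac{413}{3}\right)^{2} = \frac{170569}{9}$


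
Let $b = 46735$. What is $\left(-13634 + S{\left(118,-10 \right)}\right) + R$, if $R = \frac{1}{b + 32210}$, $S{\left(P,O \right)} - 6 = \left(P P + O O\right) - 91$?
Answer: $\frac{24078226}{78945} \approx 305.0$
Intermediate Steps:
$S{\left(P,O \right)} = -85 + O^{2} + P^{2}$ ($S{\left(P,O \right)} = 6 - \left(91 - O O - P P\right) = 6 - \left(91 - O^{2} - P^{2}\right) = 6 + \left(-91 + O^{2} + P^{2}\right) = -85 + O^{2} + P^{2}$)
$R = \frac{1}{78945}$ ($R = \frac{1}{46735 + 32210} = \frac{1}{78945} \approx 1.2667 \cdot 10^{-5}$)
$\left(-13634 + S{\left(118,-10 \right)}\right) + R = \left(-13634 + \left(-85 + \left(-10\right)^{2} + 118^{2}\right)\right) + \frac{1}{78945} = \left(-13634 + \left(-85 + 100 + 13924\right)\right) + \frac{1}{78945} = \left(-13634 + 13939\right) + \frac{1}{78945} = 305 + \frac{1}{78945} = \frac{24078226}{78945}$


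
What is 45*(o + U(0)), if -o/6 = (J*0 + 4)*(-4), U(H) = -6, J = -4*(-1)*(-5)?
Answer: 4050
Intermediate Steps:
J = -20 (J = 4*(-5) = -20)
o = 96 (o = -6*(-20*0 + 4)*(-4) = -6*(0 + 4)*(-4) = -24*(-4) = -6*(-16) = 96)
45*(o + U(0)) = 45*(96 - 6) = 45*90 = 4050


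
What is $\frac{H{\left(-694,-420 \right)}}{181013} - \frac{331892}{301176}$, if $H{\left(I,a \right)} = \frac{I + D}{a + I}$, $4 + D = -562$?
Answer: $- \frac{1195091759039}{1084494343122} \approx -1.102$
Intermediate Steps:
$D = -566$ ($D = -4 - 562 = -566$)
$H{\left(I,a \right)} = \frac{-566 + I}{I + a}$ ($H{\left(I,a \right)} = \frac{I - 566}{a + I} = \frac{-566 + I}{I + a}$)
$\frac{H{\left(-694,-420 \right)}}{181013} - \frac{331892}{301176} = \frac{\frac{1}{-694 - 420} \left(-566 - 694\right)}{181013} - \frac{331892}{301176} = \frac{1}{-1114} \left(-1260\right) \frac{1}{181013} - \frac{82973}{75294} = \left(- \frac{1}{1114}\right) \left(-1260\right) \frac{1}{181013} - \frac{82973}{75294} = \frac{630}{557} \cdot \frac{1}{181013} - \frac{82973}{75294} = \frac{90}{14403463} - \frac{82973}{75294} = - \frac{1195091759039}{1084494343122}$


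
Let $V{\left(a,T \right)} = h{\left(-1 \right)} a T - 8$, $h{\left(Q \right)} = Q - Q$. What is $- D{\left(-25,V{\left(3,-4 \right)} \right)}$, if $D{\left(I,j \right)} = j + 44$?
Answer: $-36$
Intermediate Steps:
$h{\left(Q \right)} = 0$
$V{\left(a,T \right)} = -8$ ($V{\left(a,T \right)} = 0 a T - 8 = 0 T - 8 = 0 - 8 = -8$)
$D{\left(I,j \right)} = 44 + j$
$- D{\left(-25,V{\left(3,-4 \right)} \right)} = - (44 - 8) = \left(-1\right) 36 = -36$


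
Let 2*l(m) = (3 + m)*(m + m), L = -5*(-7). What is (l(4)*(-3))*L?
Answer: -2940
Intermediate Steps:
L = 35
l(m) = m*(3 + m) (l(m) = ((3 + m)*(m + m))/2 = ((3 + m)*(2*m))/2 = (2*m*(3 + m))/2 = m*(3 + m))
(l(4)*(-3))*L = ((4*(3 + 4))*(-3))*35 = ((4*7)*(-3))*35 = (28*(-3))*35 = -84*35 = -2940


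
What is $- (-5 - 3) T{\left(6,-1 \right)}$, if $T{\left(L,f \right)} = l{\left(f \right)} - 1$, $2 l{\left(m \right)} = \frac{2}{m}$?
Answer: $-16$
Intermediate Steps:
$l{\left(m \right)} = \frac{1}{m}$ ($l{\left(m \right)} = \frac{2 \frac{1}{m}}{2} = \frac{1}{m}$)
$T{\left(L,f \right)} = -1 + \frac{1}{f}$ ($T{\left(L,f \right)} = \frac{1}{f} - 1 = -1 + \frac{1}{f}$)
$- (-5 - 3) T{\left(6,-1 \right)} = - (-5 - 3) \frac{1 - -1}{-1} = - (-5 - 3) \left(- (1 + 1)\right) = \left(-1\right) \left(-8\right) \left(\left(-1\right) 2\right) = 8 \left(-2\right) = -16$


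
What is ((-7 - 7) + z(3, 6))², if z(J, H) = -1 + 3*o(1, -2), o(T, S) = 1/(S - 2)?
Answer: 3969/16 ≈ 248.06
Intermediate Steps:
o(T, S) = 1/(-2 + S)
z(J, H) = -7/4 (z(J, H) = -1 + 3/(-2 - 2) = -1 + 3/(-4) = -1 + 3*(-¼) = -1 - ¾ = -7/4)
((-7 - 7) + z(3, 6))² = ((-7 - 7) - 7/4)² = (-14 - 7/4)² = (-63/4)² = 3969/16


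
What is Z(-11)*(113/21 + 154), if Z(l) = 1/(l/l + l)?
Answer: -3347/210 ≈ -15.938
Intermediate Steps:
Z(l) = 1/(1 + l)
Z(-11)*(113/21 + 154) = (113/21 + 154)/(1 - 11) = (113*(1/21) + 154)/(-10) = -(113/21 + 154)/10 = -⅒*3347/21 = -3347/210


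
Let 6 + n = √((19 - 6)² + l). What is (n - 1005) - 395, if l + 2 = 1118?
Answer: -1406 + √1285 ≈ -1370.2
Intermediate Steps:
l = 1116 (l = -2 + 1118 = 1116)
n = -6 + √1285 (n = -6 + √((19 - 6)² + 1116) = -6 + √(13² + 1116) = -6 + √(169 + 1116) = -6 + √1285 ≈ 29.847)
(n - 1005) - 395 = ((-6 + √1285) - 1005) - 395 = (-1011 + √1285) - 395 = -1406 + √1285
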